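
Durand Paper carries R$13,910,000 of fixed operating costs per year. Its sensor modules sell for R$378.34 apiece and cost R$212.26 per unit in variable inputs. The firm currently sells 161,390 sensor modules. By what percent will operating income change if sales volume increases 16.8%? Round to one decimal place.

At 161,390 units, contribution = 161,390 × R$166.08 = R$26,803,651.20.
EBIT = R$26,803,651.20 − R$13,910,000 = R$12,893,651.20.
Degree of operating leverage = R$26,803,651.20 / R$12,893,651.20 = 2.0788.
%ΔEBIT = DOL × %ΔSales = 2.0788 × +16.8% = +34.9%.

+34.9%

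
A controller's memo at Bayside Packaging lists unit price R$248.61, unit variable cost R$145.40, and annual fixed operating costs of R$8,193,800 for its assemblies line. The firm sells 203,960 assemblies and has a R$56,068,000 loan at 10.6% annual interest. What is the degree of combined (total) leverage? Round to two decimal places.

3.04

Contribution at this volume is 203,960 × R$103.21 = R$21,050,711.60.
Subtracting fixed costs: EBIT = R$21,050,711.60 − R$8,193,800 = R$12,856,911.60. Interest = R$5,943,208.00, so EBIT − I = R$6,913,703.60.
DCL = contribution ÷ (EBIT − I) = R$21,050,711.60 ÷ R$6,913,703.60 = 3.0448.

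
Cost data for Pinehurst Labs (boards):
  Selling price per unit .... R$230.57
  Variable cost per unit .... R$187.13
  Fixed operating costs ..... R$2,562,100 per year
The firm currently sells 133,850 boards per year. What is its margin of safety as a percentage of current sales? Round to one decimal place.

55.9%

Unit CM = price − variable cost = R$230.57 − R$187.13 = R$43.44. Break-even units = R$2,562,100 ÷ R$43.44 = 58,980.20; break-even revenue = 58,980.20 × R$230.57 = R$13,599,065.31.
Current sales = 133,850 × R$230.57 = R$30,861,794.50.
Margin of safety = (R$30,861,794.50 − R$13,599,065.31) ÷ R$30,861,794.50 = 55.9%.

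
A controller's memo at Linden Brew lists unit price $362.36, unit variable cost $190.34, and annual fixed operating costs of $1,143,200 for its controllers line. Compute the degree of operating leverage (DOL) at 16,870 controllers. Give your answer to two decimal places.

Contribution at this volume is 16,870 × $172.02 = $2,901,977.40.
Subtracting fixed costs: EBIT = $2,901,977.40 − $1,143,200 = $1,758,777.40.
DOL = contribution ÷ EBIT = $2,901,977.40 ÷ $1,758,777.40 = 1.6500.

1.65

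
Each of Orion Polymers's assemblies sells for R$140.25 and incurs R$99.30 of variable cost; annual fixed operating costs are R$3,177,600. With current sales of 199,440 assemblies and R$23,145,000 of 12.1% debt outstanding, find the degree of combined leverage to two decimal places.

3.73

Total contribution margin = 199,440 × R$40.95 = R$8,167,068.00.
Operating income = contribution − fixed costs = R$8,167,068.00 − R$3,177,600 = R$4,989,468.00. Interest = R$2,800,545.00.
DOL = R$8,167,068.00 ÷ R$4,989,468.00 = 1.6369; DFL = R$4,989,468.00 ÷ R$2,188,923.00 = 2.2794.
Combined leverage = 1.6369 × 2.2794 = 3.7311.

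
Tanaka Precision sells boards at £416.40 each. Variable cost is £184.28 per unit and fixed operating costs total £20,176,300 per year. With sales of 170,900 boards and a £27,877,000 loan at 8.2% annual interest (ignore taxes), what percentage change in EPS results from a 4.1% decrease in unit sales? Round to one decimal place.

-9.5%

Total contribution margin = 170,900 × £232.12 = £39,669,308.00.
EBIT = £39,669,308.00 − £20,176,300 = £19,493,008.00.
Interest = £2,285,914.00, so EBIT − I = £17,207,094.00.
Degree of combined leverage = contribution ÷ (EBIT − I) = £39,669,308.00 ÷ £17,207,094.00 = 2.3054.
EPS therefore changes by 2.3054 × (-4.1%) = -9.5%.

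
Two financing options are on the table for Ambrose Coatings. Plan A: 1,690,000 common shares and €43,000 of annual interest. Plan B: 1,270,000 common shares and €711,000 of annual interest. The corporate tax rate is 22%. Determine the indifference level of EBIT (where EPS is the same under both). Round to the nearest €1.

At indifference, (EBIT − 43,000)(1 − t)/1,690,000 = (EBIT − 711,000)(1 − t)/1,270,000.
Cancelling (1 − t) and cross-multiplying: 1,270,000·(EBIT − 43,000) = 1,690,000·(EBIT − 711,000).
EBIT × (1,690,000 − 1,270,000) = 711,000 × 1,690,000 − 43,000 × 1,270,000 = 1,146,980,000,000, so EBIT = 1,146,980,000,000 ÷ 420,000 = 2,730,904.76.

€2,730,905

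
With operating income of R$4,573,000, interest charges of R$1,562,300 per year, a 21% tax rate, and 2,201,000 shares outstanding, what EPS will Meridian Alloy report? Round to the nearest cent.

Pre-tax income = R$4,573,000 − R$1,562,300.00 = R$3,010,700.00.
After tax at 21%: net income = R$3,010,700.00 × 0.79 = R$2,378,453.00.
Per share: R$2,378,453.00 / 2,201,000 shares = R$1.08.

R$1.08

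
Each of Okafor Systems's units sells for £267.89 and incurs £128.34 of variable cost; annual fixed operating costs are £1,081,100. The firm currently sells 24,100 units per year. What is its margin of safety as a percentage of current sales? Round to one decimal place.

67.9%

Contribution margin per unit = £267.89 − £128.34 = £139.55. Break-even units = £1,081,100 ÷ £139.55 = 7,747.04; break-even revenue = 7,747.04 × £267.89 = £2,075,355.64.
Current sales = 24,100 × £267.89 = £6,456,149.00.
Margin of safety = (£6,456,149.00 − £2,075,355.64) ÷ £6,456,149.00 = 67.9%.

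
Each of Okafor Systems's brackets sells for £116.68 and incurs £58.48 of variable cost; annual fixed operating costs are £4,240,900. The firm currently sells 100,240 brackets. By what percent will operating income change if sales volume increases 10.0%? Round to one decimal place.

Total contribution margin = 100,240 × £58.20 = £5,833,968.00.
EBIT = £5,833,968.00 − £4,240,900 = £1,593,068.00.
So DOL = total CM / EBIT = £5,833,968.00 / £1,593,068.00 = 3.6621.
Operating income changes by 3.6621 × +10.0% = +36.6%.

+36.6%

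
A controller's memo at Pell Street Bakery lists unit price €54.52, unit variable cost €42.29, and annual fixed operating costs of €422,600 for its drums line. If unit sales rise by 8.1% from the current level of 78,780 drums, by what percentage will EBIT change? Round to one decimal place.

Total contribution margin = 78,780 × €12.23 = €963,479.40.
Operating income = contribution − fixed costs = €963,479.40 − €422,600 = €540,879.40.
DOL = contribution ÷ EBIT = €963,479.40 ÷ €540,879.40 = 1.7813.
So EBIT moves 1.7813 × (+8.1%) = +14.4%.

+14.4%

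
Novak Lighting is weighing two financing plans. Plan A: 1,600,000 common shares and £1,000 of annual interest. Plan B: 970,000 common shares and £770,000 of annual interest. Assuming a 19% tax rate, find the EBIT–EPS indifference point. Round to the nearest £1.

At indifference, (EBIT − 1,000)(1 − t)/1,600,000 = (EBIT − 770,000)(1 − t)/970,000.
The (1 − t) factor cancels: (EBIT − 1,000) × 970,000 = (EBIT − 770,000) × 1,600,000.
EBIT × (1,600,000 − 970,000) = 770,000 × 1,600,000 − 1,000 × 970,000 = 1,231,030,000,000, so EBIT = 1,231,030,000,000 ÷ 630,000 = 1,954,015.87.

£1,954,016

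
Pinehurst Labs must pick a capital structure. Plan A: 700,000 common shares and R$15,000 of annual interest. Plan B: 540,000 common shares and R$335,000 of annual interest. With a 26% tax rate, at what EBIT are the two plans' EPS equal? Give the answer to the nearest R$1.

R$1,415,000

At indifference, (EBIT − 15,000)(1 − t)/700,000 = (EBIT − 335,000)(1 − t)/540,000.
Cancelling (1 − t) and cross-multiplying: 540,000·(EBIT − 15,000) = 700,000·(EBIT − 335,000).
EBIT × (700,000 − 540,000) = 335,000 × 700,000 − 15,000 × 540,000 = 226,400,000,000, so EBIT = 226,400,000,000 ÷ 160,000 = 1,415,000.00.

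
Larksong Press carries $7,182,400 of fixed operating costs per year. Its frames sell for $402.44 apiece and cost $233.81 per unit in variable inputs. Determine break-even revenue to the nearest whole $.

$17,140,989

CM per unit = $402.44 − $233.81 = $168.63; CM ratio = $168.63 / $402.44 = 0.4190.
Break-even revenue = fixed costs × price ÷ CM = $7,182,400 × $402.44 ÷ $168.63 = $17,140,989.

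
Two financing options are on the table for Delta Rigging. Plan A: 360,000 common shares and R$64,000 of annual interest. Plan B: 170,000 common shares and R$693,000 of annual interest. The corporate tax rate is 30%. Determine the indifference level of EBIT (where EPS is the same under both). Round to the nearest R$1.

R$1,255,789

Set EPS_A = EPS_B: (EBIT − R$64,000)(1 − 0.30) ÷ 360,000 = (EBIT − R$693,000)(1 − 0.30) ÷ 170,000.
The (1 − t) factor cancels: (EBIT − 64,000) × 170,000 = (EBIT − 693,000) × 360,000.
EBIT × (360,000 − 170,000) = 693,000 × 360,000 − 64,000 × 170,000 = 238,600,000,000, so EBIT = 238,600,000,000 ÷ 190,000 = 1,255,789.47.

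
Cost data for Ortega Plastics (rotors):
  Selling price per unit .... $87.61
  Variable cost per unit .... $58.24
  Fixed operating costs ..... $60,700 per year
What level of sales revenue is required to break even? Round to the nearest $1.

CM per unit = $87.61 − $58.24 = $29.37; CM ratio = $29.37 / $87.61 = 0.3352.
Break-even sales = FC ÷ CM ratio = $60,700 × $87.61 / $29.37 = $181,067.

$181,067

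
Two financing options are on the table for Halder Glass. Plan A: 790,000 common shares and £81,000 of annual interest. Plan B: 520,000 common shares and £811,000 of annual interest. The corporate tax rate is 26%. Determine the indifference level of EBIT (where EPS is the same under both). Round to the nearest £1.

£2,216,926

At indifference, (EBIT − 81,000)(1 − t)/790,000 = (EBIT − 811,000)(1 − t)/520,000.
The (1 − t) factor cancels: (EBIT − 81,000) × 520,000 = (EBIT − 811,000) × 790,000.
Solving, EBIT = (811,000·790,000 − 81,000·520,000) / (790,000 − 520,000) = 598,570,000,000 / 270,000 = 2,216,925.93.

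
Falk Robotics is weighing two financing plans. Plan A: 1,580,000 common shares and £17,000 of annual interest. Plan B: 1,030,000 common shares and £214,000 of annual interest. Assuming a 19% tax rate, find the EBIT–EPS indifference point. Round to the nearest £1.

£582,927

Set EPS_A = EPS_B: (EBIT − £17,000)(1 − 0.19) ÷ 1,580,000 = (EBIT − £214,000)(1 − 0.19) ÷ 1,030,000.
The (1 − t) factor cancels: (EBIT − 17,000) × 1,030,000 = (EBIT − 214,000) × 1,580,000.
EBIT × (1,580,000 − 1,030,000) = 214,000 × 1,580,000 − 17,000 × 1,030,000 = 320,610,000,000, so EBIT = 320,610,000,000 ÷ 550,000 = 582,927.27.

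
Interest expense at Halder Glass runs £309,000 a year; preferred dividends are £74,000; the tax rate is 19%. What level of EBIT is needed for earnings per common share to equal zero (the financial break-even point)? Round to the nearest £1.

Preferred dividends are paid after tax, so their pre-tax equivalent is £74,000 ÷ (1 − 0.19) = £91,358.02.
Financial break-even EBIT = interest + D_p ÷ (1 − t) = £309,000 + £91,358.02 = £400,358.02.

£400,358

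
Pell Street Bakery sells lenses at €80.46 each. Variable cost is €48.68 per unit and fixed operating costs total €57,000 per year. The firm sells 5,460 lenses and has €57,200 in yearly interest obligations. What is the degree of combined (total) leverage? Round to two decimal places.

At 5,460 units, contribution = 5,460 × €31.78 = €173,518.80.
Operating income = contribution − fixed costs = €173,518.80 − €57,000 = €116,518.80. Interest = €57,200.00, so EBIT − I = €59,318.80.
Degree of total leverage = total CM / (EBIT − interest) = €173,518.80 / €59,318.80 = 2.9252.

2.93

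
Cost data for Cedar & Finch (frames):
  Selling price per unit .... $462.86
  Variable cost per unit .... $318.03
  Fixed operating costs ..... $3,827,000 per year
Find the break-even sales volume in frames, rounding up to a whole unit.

Unit CM = price − variable cost = $462.86 − $318.03 = $144.83.
Units to break even: $3,827,000 ÷ $144.83 = 26,424.08, rounded up to 26,425.

26,425 frames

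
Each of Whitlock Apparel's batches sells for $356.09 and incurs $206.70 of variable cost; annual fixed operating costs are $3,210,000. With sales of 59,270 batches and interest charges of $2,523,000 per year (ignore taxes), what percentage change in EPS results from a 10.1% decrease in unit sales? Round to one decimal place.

At 59,270 units, contribution = 59,270 × $149.39 = $8,854,345.30.
Operating income = contribution − fixed costs = $8,854,345.30 − $3,210,000 = $5,644,345.30.
After interest of $2,523,000.00, pre-tax earnings = $3,121,345.30.
Degree of combined leverage = contribution ÷ (EBIT − I) = $8,854,345.30 ÷ $3,121,345.30 = 2.8367.
EPS therefore changes by 2.8367 × (-10.1%) = -28.7%.

-28.7%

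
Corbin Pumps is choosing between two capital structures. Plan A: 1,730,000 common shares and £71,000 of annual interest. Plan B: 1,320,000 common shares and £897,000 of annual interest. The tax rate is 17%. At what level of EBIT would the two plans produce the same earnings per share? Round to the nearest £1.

Set EPS_A = EPS_B: (EBIT − £71,000)(1 − 0.17) ÷ 1,730,000 = (EBIT − £897,000)(1 − 0.17) ÷ 1,320,000.
Cancelling (1 − t) and cross-multiplying: 1,320,000·(EBIT − 71,000) = 1,730,000·(EBIT − 897,000).
Solving, EBIT = (897,000·1,730,000 − 71,000·1,320,000) / (1,730,000 − 1,320,000) = 1,458,090,000,000 / 410,000 = 3,556,317.07.

£3,556,317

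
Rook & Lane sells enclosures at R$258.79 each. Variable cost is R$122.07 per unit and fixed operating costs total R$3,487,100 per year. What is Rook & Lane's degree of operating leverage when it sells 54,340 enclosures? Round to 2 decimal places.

Total contribution margin = 54,340 × R$136.72 = R$7,429,364.80.
Subtracting fixed costs: EBIT = R$7,429,364.80 − R$3,487,100 = R$3,942,264.80.
Degree of operating leverage = R$7,429,364.80 / R$3,942,264.80 = 1.8845.

1.88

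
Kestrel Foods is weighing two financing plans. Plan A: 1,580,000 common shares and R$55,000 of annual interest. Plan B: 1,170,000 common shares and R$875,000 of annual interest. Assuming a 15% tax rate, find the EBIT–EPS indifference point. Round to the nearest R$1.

At indifference, (EBIT − 55,000)(1 − t)/1,580,000 = (EBIT − 875,000)(1 − t)/1,170,000.
The (1 − t) factor cancels: (EBIT − 55,000) × 1,170,000 = (EBIT − 875,000) × 1,580,000.
EBIT × (1,580,000 − 1,170,000) = 875,000 × 1,580,000 − 55,000 × 1,170,000 = 1,318,150,000,000, so EBIT = 1,318,150,000,000 ÷ 410,000 = 3,215,000.00.

R$3,215,000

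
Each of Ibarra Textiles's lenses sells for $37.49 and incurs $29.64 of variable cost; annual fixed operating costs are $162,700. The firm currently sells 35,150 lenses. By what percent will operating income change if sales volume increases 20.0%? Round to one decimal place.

+48.7%

Contribution at this volume is 35,150 × $7.85 = $275,927.50.
EBIT = $275,927.50 − $162,700 = $113,227.50.
So DOL = total CM / EBIT = $275,927.50 / $113,227.50 = 2.4369.
Operating income changes by 2.4369 × +20.0% = +48.7%.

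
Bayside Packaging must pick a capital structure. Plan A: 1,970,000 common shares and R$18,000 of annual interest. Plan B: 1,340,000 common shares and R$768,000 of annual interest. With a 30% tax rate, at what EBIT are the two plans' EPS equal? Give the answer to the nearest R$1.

R$2,363,238

At indifference, (EBIT − 18,000)(1 − t)/1,970,000 = (EBIT − 768,000)(1 − t)/1,340,000.
The (1 − t) factor cancels: (EBIT − 18,000) × 1,340,000 = (EBIT − 768,000) × 1,970,000.
EBIT × (1,970,000 − 1,340,000) = 768,000 × 1,970,000 − 18,000 × 1,340,000 = 1,488,840,000,000, so EBIT = 1,488,840,000,000 ÷ 630,000 = 2,363,238.10.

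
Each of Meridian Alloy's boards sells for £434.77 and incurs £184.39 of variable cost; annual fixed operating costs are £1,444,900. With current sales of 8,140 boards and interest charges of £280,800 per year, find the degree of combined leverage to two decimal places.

Total contribution margin = 8,140 × £250.38 = £2,038,093.20.
Subtracting fixed costs: EBIT = £2,038,093.20 − £1,444,900 = £593,193.20. Interest = £280,800.00, so EBIT − I = £312,393.20.
Degree of total leverage = total CM / (EBIT − interest) = £2,038,093.20 / £312,393.20 = 6.5241.

6.52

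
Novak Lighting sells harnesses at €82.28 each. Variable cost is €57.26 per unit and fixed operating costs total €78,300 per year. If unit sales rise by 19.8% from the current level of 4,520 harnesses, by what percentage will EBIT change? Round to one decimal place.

At 4,520 units, contribution = 4,520 × €25.02 = €113,090.40.
Operating income = contribution − fixed costs = €113,090.40 − €78,300 = €34,790.40.
Degree of operating leverage = €113,090.40 / €34,790.40 = 3.2506.
%ΔEBIT = DOL × %ΔSales = 3.2506 × +19.8% = +64.4%.

+64.4%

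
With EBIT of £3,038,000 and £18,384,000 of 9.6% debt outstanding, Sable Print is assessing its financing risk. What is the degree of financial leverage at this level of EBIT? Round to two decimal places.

Interest = £1,764,864.00.
Degree of financial leverage = EBIT / (EBIT − interest) = £3,038,000 / £1,273,136.00 = 2.3862.

2.39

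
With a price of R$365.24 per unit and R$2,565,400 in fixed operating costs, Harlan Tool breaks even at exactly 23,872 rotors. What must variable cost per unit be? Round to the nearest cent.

R$257.78

At break-even, FC = Q × (P − VC), so P − VC = R$2,565,400 ÷ 23,872 = R$107.4648.
Hence VC = price − CM = R$365.24 − R$107.4648 = R$257.78.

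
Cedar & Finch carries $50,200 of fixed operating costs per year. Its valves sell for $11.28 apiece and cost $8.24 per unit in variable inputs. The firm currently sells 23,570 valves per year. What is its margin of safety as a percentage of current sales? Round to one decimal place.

29.9%

Unit CM = price − variable cost = $11.28 − $8.24 = $3.04. Break-even units = $50,200 ÷ $3.04 = 16,513.16; break-even revenue = 16,513.16 × $11.28 = $186,268.42.
Current sales = 23,570 × $11.28 = $265,869.60.
Margin of safety = ($265,869.60 − $186,268.42) ÷ $265,869.60 = 29.9%.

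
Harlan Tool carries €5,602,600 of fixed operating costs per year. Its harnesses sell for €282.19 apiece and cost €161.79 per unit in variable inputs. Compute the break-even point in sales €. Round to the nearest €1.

€13,131,210

CM per unit = €282.19 − €161.79 = €120.40; CM ratio = €120.40 / €282.19 = 0.4267.
Break-even revenue = fixed costs × price ÷ CM = €5,602,600 × €282.19 ÷ €120.40 = €13,131,210.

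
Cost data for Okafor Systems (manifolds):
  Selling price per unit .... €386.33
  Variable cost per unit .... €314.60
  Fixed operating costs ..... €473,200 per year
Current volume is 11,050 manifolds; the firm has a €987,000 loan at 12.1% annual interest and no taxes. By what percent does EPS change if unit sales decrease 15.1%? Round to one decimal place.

At 11,050 units, contribution = 11,050 × €71.73 = €792,616.50.
EBIT = €792,616.50 − €473,200 = €319,416.50.
Interest = €119,427.00, so EBIT − I = €199,989.50.
DCL = total CM / (EBIT − I) = €792,616.50 / €199,989.50 = 3.9633.
%ΔEPS = DCL × %ΔSales = 3.9633 × -15.1% = -59.8%.

-59.8%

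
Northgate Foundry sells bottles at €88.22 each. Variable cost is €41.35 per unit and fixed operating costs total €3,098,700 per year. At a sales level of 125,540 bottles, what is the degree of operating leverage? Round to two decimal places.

2.11

At 125,540 units, contribution = 125,540 × €46.87 = €5,884,059.80.
Operating income = contribution − fixed costs = €5,884,059.80 − €3,098,700 = €2,785,359.80.
DOL = contribution ÷ EBIT = €5,884,059.80 ÷ €2,785,359.80 = 2.1125.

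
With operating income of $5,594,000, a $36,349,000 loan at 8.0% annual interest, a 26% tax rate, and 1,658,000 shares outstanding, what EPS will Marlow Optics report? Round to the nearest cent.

Interest = $2,907,920.00, so EBT = $5,594,000 − $2,907,920.00 = $2,686,080.00.
After tax at 26%: net income = $2,686,080.00 × 0.74 = $1,987,699.20.
Per share: $1,987,699.20 / 1,658,000 shares = $1.20.

$1.20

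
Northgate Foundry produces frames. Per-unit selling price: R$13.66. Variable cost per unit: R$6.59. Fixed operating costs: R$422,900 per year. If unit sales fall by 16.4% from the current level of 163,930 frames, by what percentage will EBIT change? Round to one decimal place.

Contribution at this volume is 163,930 × R$7.07 = R$1,158,985.10.
Operating income = contribution − fixed costs = R$1,158,985.10 − R$422,900 = R$736,085.10.
DOL = contribution ÷ EBIT = R$1,158,985.10 ÷ R$736,085.10 = 1.5745.
Operating income changes by 1.5745 × -16.4% = -25.8%.

-25.8%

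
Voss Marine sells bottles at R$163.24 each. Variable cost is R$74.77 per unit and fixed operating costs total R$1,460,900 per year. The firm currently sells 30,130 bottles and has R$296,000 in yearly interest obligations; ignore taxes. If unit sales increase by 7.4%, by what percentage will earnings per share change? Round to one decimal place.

At 30,130 units, contribution = 30,130 × R$88.47 = R$2,665,601.10.
Operating income = contribution − fixed costs = R$2,665,601.10 − R$1,460,900 = R$1,204,701.10.
After interest of R$296,000.00, pre-tax earnings = R$908,701.10.
DCL = total CM / (EBIT − I) = R$2,665,601.10 / R$908,701.10 = 2.9334.
%ΔEPS = DCL × %ΔSales = 2.9334 × +7.4% = +21.7%.

+21.7%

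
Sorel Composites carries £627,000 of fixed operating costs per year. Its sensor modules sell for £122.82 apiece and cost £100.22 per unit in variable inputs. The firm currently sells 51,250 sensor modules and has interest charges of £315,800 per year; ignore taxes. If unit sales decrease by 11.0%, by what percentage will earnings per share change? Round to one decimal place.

-59.1%

Total contribution margin = 51,250 × £22.60 = £1,158,250.00.
Operating income = contribution − fixed costs = £1,158,250.00 − £627,000 = £531,250.00.
After interest of £315,800.00, pre-tax earnings = £215,450.00.
DCL = total CM / (EBIT − I) = £1,158,250.00 / £215,450.00 = 5.3760.
EPS therefore changes by 5.3760 × (-11.0%) = -59.1%.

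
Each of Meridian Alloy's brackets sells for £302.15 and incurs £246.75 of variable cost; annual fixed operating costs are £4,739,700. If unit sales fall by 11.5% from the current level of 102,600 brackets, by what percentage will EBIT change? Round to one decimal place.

At 102,600 units, contribution = 102,600 × £55.40 = £5,684,040.00.
EBIT = £5,684,040.00 − £4,739,700 = £944,340.00.
So DOL = total CM / EBIT = £5,684,040.00 / £944,340.00 = 6.0191.
%ΔEBIT = DOL × %ΔSales = 6.0191 × -11.5% = -69.2%.

-69.2%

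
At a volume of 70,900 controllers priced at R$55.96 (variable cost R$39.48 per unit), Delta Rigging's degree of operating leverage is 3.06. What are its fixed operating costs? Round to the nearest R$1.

Total contribution margin = 70,900 × R$16.48 = R$1,168,432.00.
Since DOL = CM ÷ EBIT, EBIT = R$1,168,432.00 ÷ 3.06 = R$381,840.52.
And FC = contribution − EBIT = R$1,168,432.00 − R$381,840.52 = R$786,591.

R$786,591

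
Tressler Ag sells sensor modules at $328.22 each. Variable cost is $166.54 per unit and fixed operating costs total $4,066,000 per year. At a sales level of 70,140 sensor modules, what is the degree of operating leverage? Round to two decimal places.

1.56

At 70,140 units, contribution = 70,140 × $161.68 = $11,340,235.20.
EBIT = $11,340,235.20 − $4,066,000 = $7,274,235.20.
Degree of operating leverage = $11,340,235.20 / $7,274,235.20 = 1.5590.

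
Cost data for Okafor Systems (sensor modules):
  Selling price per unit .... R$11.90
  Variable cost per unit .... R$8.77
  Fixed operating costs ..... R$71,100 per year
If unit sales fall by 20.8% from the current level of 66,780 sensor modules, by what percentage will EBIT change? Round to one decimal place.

-31.5%

Total contribution margin = 66,780 × R$3.13 = R$209,021.40.
Subtracting fixed costs: EBIT = R$209,021.40 − R$71,100 = R$137,921.40.
DOL = contribution ÷ EBIT = R$209,021.40 ÷ R$137,921.40 = 1.5155.
So EBIT moves 1.5155 × (-20.8%) = -31.5%.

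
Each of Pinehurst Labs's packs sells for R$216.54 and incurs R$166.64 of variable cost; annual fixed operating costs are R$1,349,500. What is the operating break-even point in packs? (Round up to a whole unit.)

Unit CM = price − variable cost = R$216.54 − R$166.64 = R$49.90.
Break-even volume = fixed costs ÷ CM per unit = R$1,349,500 ÷ R$49.90 = 27,044.09, so 27,045 packs.

27,045 packs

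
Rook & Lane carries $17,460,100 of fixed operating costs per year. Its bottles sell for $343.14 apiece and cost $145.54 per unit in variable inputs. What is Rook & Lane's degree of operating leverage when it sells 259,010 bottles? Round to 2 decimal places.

1.52

Contribution at this volume is 259,010 × $197.60 = $51,180,376.00.
EBIT = $51,180,376.00 − $17,460,100 = $33,720,276.00.
Degree of operating leverage = $51,180,376.00 / $33,720,276.00 = 1.5178.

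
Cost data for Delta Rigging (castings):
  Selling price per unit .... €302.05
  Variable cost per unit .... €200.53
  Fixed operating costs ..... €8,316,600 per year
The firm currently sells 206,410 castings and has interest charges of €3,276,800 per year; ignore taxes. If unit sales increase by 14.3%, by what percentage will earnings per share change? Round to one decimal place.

+32.0%

Total contribution margin = 206,410 × €101.52 = €20,954,743.20.
Operating income = contribution − fixed costs = €20,954,743.20 − €8,316,600 = €12,638,143.20.
After interest of €3,276,800.00, pre-tax earnings = €9,361,343.20.
Degree of combined leverage = contribution ÷ (EBIT − I) = €20,954,743.20 ÷ €9,361,343.20 = 2.2384.
EPS therefore changes by 2.2384 × (+14.3%) = +32.0%.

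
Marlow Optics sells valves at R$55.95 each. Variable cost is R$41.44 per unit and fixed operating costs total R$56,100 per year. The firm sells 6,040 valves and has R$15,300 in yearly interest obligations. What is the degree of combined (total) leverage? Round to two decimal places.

Contribution at this volume is 6,040 × R$14.51 = R$87,640.40.
Subtracting fixed costs: EBIT = R$87,640.40 − R$56,100 = R$31,540.40. Interest = R$15,300.00, so EBIT − I = R$16,240.40.
DCL = contribution ÷ (EBIT − I) = R$87,640.40 ÷ R$16,240.40 = 5.3964.

5.40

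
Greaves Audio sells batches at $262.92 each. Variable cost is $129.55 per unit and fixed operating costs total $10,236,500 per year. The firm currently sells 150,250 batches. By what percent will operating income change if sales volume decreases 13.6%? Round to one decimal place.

-27.8%

At 150,250 units, contribution = 150,250 × $133.37 = $20,038,842.50.
EBIT = $20,038,842.50 − $10,236,500 = $9,802,342.50.
So DOL = total CM / EBIT = $20,038,842.50 / $9,802,342.50 = 2.0443.
So EBIT moves 2.0443 × (-13.6%) = -27.8%.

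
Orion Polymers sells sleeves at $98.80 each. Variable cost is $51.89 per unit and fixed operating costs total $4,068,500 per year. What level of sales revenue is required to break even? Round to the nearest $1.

CM per unit = $98.80 − $51.89 = $46.91; CM ratio = $46.91 / $98.80 = 0.4748.
Break-even sales = FC ÷ CM ratio = $4,068,500 × $98.80 / $46.91 = $8,568,915.

$8,568,915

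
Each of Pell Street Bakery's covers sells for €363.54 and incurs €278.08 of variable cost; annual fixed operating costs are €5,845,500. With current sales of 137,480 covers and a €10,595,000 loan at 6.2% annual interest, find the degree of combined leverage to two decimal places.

2.24

Total contribution margin = 137,480 × €85.46 = €11,749,040.80.
Operating income = contribution − fixed costs = €11,749,040.80 − €5,845,500 = €5,903,540.80. Interest = €656,890.00.
DOL = €11,749,040.80 ÷ €5,903,540.80 = 1.9902; DFL = €5,903,540.80 ÷ €5,246,650.80 = 1.1252.
DCL = DOL × DFL = 1.9902 × 1.1252 = 2.2394.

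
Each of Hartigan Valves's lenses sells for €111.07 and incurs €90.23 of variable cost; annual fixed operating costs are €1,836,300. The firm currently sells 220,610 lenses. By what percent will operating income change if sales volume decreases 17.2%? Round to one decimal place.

Contribution at this volume is 220,610 × €20.84 = €4,597,512.40.
EBIT = €4,597,512.40 − €1,836,300 = €2,761,212.40.
Degree of operating leverage = €4,597,512.40 / €2,761,212.40 = 1.6650.
So EBIT moves 1.6650 × (-17.2%) = -28.6%.

-28.6%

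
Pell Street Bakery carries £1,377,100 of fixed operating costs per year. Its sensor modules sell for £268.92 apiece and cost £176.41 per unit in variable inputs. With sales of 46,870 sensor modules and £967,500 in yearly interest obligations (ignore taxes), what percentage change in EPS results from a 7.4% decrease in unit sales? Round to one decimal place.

-16.1%

Contribution at this volume is 46,870 × £92.51 = £4,335,943.70.
Operating income = contribution − fixed costs = £4,335,943.70 − £1,377,100 = £2,958,843.70.
Interest = £967,500.00, so EBIT − I = £1,991,343.70.
Degree of combined leverage = contribution ÷ (EBIT − I) = £4,335,943.70 ÷ £1,991,343.70 = 2.1774.
%ΔEPS = DCL × %ΔSales = 2.1774 × -7.4% = -16.1%.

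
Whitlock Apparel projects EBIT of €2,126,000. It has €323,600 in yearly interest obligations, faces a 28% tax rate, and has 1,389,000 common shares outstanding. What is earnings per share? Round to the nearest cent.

Pre-tax income = €2,126,000 − €323,600.00 = €1,802,400.00.
After tax at 28%: net income = €1,802,400.00 × 0.72 = €1,297,728.00.
Per share: €1,297,728.00 / 1,389,000 shares = €0.93.

€0.93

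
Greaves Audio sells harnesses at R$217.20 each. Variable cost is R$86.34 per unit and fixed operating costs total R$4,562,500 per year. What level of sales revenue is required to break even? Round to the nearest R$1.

CM per unit = R$217.20 − R$86.34 = R$130.86; CM ratio = R$130.86 / R$217.20 = 0.6025.
Break-even revenue = fixed costs × price ÷ CM = R$4,562,500 × R$217.20 ÷ R$130.86 = R$7,572,788.

R$7,572,788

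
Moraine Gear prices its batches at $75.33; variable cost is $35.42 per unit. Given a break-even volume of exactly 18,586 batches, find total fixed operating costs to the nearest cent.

$741,767.26

Contribution margin per unit = $75.33 − $35.42 = $39.91.
Since BE = FC / CM, FC = 18,586 × $39.91 = $741,767.26.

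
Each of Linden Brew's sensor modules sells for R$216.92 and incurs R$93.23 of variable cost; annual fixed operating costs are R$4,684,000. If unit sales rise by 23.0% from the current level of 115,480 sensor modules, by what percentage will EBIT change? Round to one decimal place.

Total contribution margin = 115,480 × R$123.69 = R$14,283,721.20.
EBIT = R$14,283,721.20 − R$4,684,000 = R$9,599,721.20.
DOL = contribution ÷ EBIT = R$14,283,721.20 ÷ R$9,599,721.20 = 1.4879.
%ΔEBIT = DOL × %ΔSales = 1.4879 × +23.0% = +34.2%.

+34.2%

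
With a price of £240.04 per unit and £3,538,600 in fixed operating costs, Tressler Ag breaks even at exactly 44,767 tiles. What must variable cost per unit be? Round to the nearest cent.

Contribution per unit must be FC / Q = £3,538,600 / 44,767 = £79.0448.
Hence VC = price − CM = £240.04 − £79.0448 = £161.00.

£161.00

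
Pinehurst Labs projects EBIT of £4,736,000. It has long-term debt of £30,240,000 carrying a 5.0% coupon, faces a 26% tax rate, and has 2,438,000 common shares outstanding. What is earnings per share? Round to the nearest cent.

£0.98

Interest = £1,512,000.00, so EBT = £4,736,000 − £1,512,000.00 = £3,224,000.00.
After tax at 26%: net income = £3,224,000.00 × 0.74 = £2,385,760.00.
Per share: £2,385,760.00 / 2,438,000 shares = £0.98.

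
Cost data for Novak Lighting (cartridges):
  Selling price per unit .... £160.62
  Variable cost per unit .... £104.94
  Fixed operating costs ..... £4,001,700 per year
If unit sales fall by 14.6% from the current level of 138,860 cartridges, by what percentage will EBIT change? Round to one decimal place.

-30.3%

Contribution at this volume is 138,860 × £55.68 = £7,731,724.80.
Operating income = contribution − fixed costs = £7,731,724.80 − £4,001,700 = £3,730,024.80.
DOL = contribution ÷ EBIT = £7,731,724.80 ÷ £3,730,024.80 = 2.0728.
%ΔEBIT = DOL × %ΔSales = 2.0728 × -14.6% = -30.3%.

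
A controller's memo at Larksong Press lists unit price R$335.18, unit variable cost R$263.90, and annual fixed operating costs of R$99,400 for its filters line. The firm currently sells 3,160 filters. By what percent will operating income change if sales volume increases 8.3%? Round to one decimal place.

+14.9%

At 3,160 units, contribution = 3,160 × R$71.28 = R$225,244.80.
EBIT = R$225,244.80 − R$99,400 = R$125,844.80.
So DOL = total CM / EBIT = R$225,244.80 / R$125,844.80 = 1.7899.
%ΔEBIT = DOL × %ΔSales = 1.7899 × +8.3% = +14.9%.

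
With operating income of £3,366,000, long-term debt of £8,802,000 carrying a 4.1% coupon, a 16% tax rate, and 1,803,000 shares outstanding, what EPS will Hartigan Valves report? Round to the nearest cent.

Interest = £360,882.00, so EBT = £3,366,000 − £360,882.00 = £3,005,118.00.
Net income = £3,005,118.00 × (1 − 0.16) = £2,524,299.12.
EPS = £2,524,299.12 ÷ 1,803,000 = £1.40.

£1.40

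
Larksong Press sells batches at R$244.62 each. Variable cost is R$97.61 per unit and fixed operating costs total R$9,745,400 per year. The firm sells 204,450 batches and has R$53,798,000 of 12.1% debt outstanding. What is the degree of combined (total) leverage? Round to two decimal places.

2.18

At 204,450 units, contribution = 204,450 × R$147.01 = R$30,056,194.50.
EBIT = R$30,056,194.50 − R$9,745,400 = R$20,310,794.50. Interest = R$6,509,558.00.
DOL = R$30,056,194.50 ÷ R$20,310,794.50 = 1.4798; DFL = R$20,310,794.50 ÷ R$13,801,236.50 = 1.4717.
DCL = DOL × DFL = 1.4798 × 1.4717 = 2.1778.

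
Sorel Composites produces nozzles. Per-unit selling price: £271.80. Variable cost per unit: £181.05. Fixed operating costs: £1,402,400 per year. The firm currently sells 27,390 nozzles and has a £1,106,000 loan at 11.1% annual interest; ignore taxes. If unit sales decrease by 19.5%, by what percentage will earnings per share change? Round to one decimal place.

-50.5%

Contribution at this volume is 27,390 × £90.75 = £2,485,642.50.
Subtracting fixed costs: EBIT = £2,485,642.50 − £1,402,400 = £1,083,242.50.
After interest of £122,766.00, pre-tax earnings = £960,476.50.
DCL = total CM / (EBIT − I) = £2,485,642.50 / £960,476.50 = 2.5879.
%ΔEPS = DCL × %ΔSales = 2.5879 × -19.5% = -50.5%.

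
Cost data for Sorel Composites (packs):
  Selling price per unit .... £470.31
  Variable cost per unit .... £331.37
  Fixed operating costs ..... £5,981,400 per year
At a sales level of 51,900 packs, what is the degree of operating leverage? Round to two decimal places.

Total contribution margin = 51,900 × £138.94 = £7,210,986.00.
Subtracting fixed costs: EBIT = £7,210,986.00 − £5,981,400 = £1,229,586.00.
So DOL = total CM / EBIT = £7,210,986.00 / £1,229,586.00 = 5.8646.

5.86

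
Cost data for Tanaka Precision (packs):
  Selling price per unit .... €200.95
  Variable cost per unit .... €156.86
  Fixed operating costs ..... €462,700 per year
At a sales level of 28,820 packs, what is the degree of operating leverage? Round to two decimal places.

1.57

Total contribution margin = 28,820 × €44.09 = €1,270,673.80.
Subtracting fixed costs: EBIT = €1,270,673.80 − €462,700 = €807,973.80.
DOL = contribution ÷ EBIT = €1,270,673.80 ÷ €807,973.80 = 1.5727.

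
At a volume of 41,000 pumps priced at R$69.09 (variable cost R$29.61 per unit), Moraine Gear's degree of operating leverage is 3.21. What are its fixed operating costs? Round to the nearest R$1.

At 41,000 units, contribution = 41,000 × R$39.48 = R$1,618,680.00.
DOL = contribution / EBIT, so EBIT = R$1,618,680.00 / 3.21 = R$504,261.68.
Fixed costs = CM − EBIT = R$1,618,680.00 − R$504,261.68 = R$1,114,418.

R$1,114,418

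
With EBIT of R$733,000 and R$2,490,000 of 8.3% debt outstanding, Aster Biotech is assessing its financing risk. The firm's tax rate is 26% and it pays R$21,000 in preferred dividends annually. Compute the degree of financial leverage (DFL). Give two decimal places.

1.47

Annual interest charges come to R$206,670.00.
Preferred dividends grossed up pre-tax: R$21,000 / (1 − 0.26) = R$28,378.38.
DFL = EBIT ÷ [EBIT − I − D_p/(1−t)] = R$733,000 ÷ [R$733,000 − R$206,670.00 − R$28,378.38] = R$733,000 ÷ R$497,951.62 = 1.4720.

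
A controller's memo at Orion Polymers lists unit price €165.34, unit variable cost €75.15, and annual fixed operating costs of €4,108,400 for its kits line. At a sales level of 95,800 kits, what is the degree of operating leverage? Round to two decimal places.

1.91

At 95,800 units, contribution = 95,800 × €90.19 = €8,640,202.00.
Operating income = contribution − fixed costs = €8,640,202.00 − €4,108,400 = €4,531,802.00.
Degree of operating leverage = €8,640,202.00 / €4,531,802.00 = 1.9066.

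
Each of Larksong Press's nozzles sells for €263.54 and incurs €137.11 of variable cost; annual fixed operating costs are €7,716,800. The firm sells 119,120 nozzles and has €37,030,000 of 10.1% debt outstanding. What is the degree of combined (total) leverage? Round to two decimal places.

Total contribution margin = 119,120 × €126.43 = €15,060,341.60.
Subtracting fixed costs: EBIT = €15,060,341.60 − €7,716,800 = €7,343,541.60. Interest = €3,740,030.00.
DOL = €15,060,341.60 ÷ €7,343,541.60 = 2.0508; DFL = €7,343,541.60 ÷ €3,603,511.60 = 2.0379.
Combined leverage = 2.0508 × 2.0379 = 4.1793.

4.18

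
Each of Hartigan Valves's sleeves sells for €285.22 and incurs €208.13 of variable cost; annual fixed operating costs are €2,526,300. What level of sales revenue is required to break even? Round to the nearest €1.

€9,346,884

CM per unit = €285.22 − €208.13 = €77.09; CM ratio = €77.09 / €285.22 = 0.2703.
Break-even sales = FC ÷ CM ratio = €2,526,300 × €285.22 / €77.09 = €9,346,884.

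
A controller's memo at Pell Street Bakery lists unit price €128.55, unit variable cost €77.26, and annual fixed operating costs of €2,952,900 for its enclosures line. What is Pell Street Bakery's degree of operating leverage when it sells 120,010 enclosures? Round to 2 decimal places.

Total contribution margin = 120,010 × €51.29 = €6,155,312.90.
Subtracting fixed costs: EBIT = €6,155,312.90 − €2,952,900 = €3,202,412.90.
Degree of operating leverage = €6,155,312.90 / €3,202,412.90 = 1.9221.

1.92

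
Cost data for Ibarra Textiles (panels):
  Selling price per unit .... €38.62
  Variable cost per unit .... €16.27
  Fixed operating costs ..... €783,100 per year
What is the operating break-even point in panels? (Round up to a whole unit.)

35,039 panels

Contribution margin per unit = €38.62 − €16.27 = €22.35.
Break-even Q = €783,100 / €22.35 = 35,038.03 → 35,039 panels.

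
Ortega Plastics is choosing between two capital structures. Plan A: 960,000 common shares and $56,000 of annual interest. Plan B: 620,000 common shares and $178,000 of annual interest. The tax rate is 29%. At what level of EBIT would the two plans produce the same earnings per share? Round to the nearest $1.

$400,471

Set EPS_A = EPS_B: (EBIT − $56,000)(1 − 0.29) ÷ 960,000 = (EBIT − $178,000)(1 − 0.29) ÷ 620,000.
Cancelling (1 − t) and cross-multiplying: 620,000·(EBIT − 56,000) = 960,000·(EBIT − 178,000).
EBIT × (960,000 − 620,000) = 178,000 × 960,000 − 56,000 × 620,000 = 136,160,000,000, so EBIT = 136,160,000,000 ÷ 340,000 = 400,470.59.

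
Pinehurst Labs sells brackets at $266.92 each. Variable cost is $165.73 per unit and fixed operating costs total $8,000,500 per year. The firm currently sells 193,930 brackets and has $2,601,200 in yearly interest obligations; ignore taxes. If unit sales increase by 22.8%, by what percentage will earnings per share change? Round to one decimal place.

At 193,930 units, contribution = 193,930 × $101.19 = $19,623,776.70.
Operating income = contribution − fixed costs = $19,623,776.70 − $8,000,500 = $11,623,276.70.
After interest of $2,601,200.00, pre-tax earnings = $9,022,076.70.
Degree of combined leverage = contribution ÷ (EBIT − I) = $19,623,776.70 ÷ $9,022,076.70 = 2.1751.
EPS therefore changes by 2.1751 × (+22.8%) = +49.6%.

+49.6%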